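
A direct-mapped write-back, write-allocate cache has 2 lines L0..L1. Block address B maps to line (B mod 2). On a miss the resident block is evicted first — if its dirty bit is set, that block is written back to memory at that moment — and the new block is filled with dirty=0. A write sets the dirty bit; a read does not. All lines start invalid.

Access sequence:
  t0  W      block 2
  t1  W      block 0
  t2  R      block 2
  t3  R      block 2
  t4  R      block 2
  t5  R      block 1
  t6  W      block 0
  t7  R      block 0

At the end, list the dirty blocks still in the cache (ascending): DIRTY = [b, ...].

DIRTY = [0]

  0 | W B2 → L0 miss [D]
  1 | W B0 → L0 miss wb→B2 [D]
  2 | R B2 → L0 miss wb→B0 [-]
  3 | R B2 → L0 hit [-]
  4 | R B2 → L0 hit [-]
  5 | R B1 → L1 miss [-]
  6 | W B0 → L0 miss [D]
  7 | R B0 → L0 hit [D]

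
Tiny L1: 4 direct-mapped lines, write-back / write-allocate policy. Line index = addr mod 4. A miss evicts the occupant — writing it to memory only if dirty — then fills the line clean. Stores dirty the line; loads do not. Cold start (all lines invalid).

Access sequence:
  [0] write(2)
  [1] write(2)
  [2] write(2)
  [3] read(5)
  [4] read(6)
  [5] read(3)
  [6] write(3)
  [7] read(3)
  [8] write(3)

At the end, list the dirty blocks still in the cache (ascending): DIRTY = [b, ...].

DIRTY = [3]

0: W B2 → L2 miss [D]
1: W B2 → L2 hit [D]
2: W B2 → L2 hit [D]
3: R B5 → L1 miss [-]
4: R B6 → L2 miss wb→B2 [-]
5: R B3 → L3 miss [-]
6: W B3 → L3 hit [D]
7: R B3 → L3 hit [D]
8: W B3 → L3 hit [D]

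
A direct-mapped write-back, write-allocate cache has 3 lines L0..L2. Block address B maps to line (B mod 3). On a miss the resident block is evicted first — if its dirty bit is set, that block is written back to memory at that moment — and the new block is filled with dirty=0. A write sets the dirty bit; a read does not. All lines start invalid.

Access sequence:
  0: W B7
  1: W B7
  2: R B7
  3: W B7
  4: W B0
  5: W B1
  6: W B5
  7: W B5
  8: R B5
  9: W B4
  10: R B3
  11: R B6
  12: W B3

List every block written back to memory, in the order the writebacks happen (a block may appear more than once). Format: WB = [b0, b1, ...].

  0 | W B7 → L1 miss [D]
  1 | W B7 → L1 hit [D]
  2 | R B7 → L1 hit [D]
  3 | W B7 → L1 hit [D]
  4 | W B0 → L0 miss [D]
  5 | W B1 → L1 miss wb→B7 [D]
  6 | W B5 → L2 miss [D]
  7 | W B5 → L2 hit [D]
  8 | R B5 → L2 hit [D]
  9 | W B4 → L1 miss wb→B1 [D]
  10 | R B3 → L0 miss wb→B0 [-]
  11 | R B6 → L0 miss [-]
  12 | W B3 → L0 miss [D]

WB = [7, 1, 0]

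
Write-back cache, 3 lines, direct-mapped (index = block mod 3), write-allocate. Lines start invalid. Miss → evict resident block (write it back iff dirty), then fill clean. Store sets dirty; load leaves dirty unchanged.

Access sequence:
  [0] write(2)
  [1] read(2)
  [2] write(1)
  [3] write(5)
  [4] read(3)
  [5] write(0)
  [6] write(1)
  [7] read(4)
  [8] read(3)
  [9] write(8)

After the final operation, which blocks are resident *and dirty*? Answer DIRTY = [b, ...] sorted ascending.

DIRTY = [8]

  0 | W B2 → L2 miss [D]
  1 | R B2 → L2 hit [D]
  2 | W B1 → L1 miss [D]
  3 | W B5 → L2 miss wb→B2 [D]
  4 | R B3 → L0 miss [-]
  5 | W B0 → L0 miss [D]
  6 | W B1 → L1 hit [D]
  7 | R B4 → L1 miss wb→B1 [-]
  8 | R B3 → L0 miss wb→B0 [-]
  9 | W B8 → L2 miss wb→B5 [D]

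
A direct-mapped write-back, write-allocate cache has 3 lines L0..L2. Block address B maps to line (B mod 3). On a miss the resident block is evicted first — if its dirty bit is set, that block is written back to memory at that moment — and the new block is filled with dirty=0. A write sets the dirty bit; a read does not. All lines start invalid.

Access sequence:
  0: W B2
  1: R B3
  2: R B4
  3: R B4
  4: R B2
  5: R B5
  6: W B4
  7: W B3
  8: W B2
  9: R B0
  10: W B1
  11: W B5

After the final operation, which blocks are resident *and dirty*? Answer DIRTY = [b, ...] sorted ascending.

0: W B2 -> L2 miss  d=D]
1: R B3 -> L0 miss  d=-]
2: R B4 -> L1 miss  d=-]
3: R B4 -> L1 hit  d=-]
4: R B2 -> L2 hit  d=D]
5: R B5 -> L2 miss wb->B2  d=-]
6: W B4 -> L1 hit  d=D]
7: W B3 -> L0 hit  d=D]
8: W B2 -> L2 miss  d=D]
9: R B0 -> L0 miss wb->B3  d=-]
10: W B1 -> L1 miss wb->B4  d=D]
11: W B5 -> L2 miss wb->B2  d=D]

DIRTY = [1, 5]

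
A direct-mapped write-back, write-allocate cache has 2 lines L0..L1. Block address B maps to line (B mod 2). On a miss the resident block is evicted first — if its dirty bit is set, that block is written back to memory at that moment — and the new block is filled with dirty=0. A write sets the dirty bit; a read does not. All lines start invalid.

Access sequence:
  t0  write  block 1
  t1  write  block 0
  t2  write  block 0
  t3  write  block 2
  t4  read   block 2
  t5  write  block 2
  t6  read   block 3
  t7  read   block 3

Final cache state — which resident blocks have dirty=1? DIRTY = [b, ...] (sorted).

DIRTY = [2]

0: W B1 → L1 miss [D]
1: W B0 → L0 miss [D]
2: W B0 → L0 hit [D]
3: W B2 → L0 miss wb→B0 [D]
4: R B2 → L0 hit [D]
5: W B2 → L0 hit [D]
6: R B3 → L1 miss wb→B1 [-]
7: R B3 → L1 hit [-]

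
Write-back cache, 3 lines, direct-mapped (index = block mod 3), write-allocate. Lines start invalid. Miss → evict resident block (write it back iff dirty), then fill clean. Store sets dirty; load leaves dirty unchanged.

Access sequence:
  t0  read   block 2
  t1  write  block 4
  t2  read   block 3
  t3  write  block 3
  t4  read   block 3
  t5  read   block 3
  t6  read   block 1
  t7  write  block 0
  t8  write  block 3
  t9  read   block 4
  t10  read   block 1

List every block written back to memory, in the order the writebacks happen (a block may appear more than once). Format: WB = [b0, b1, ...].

  0 | R B2 → L2 miss [-]
  1 | W B4 → L1 miss [D]
  2 | R B3 → L0 miss [-]
  3 | W B3 → L0 hit [D]
  4 | R B3 → L0 hit [D]
  5 | R B3 → L0 hit [D]
  6 | R B1 → L1 miss wb→B4 [-]
  7 | W B0 → L0 miss wb→B3 [D]
  8 | W B3 → L0 miss wb→B0 [D]
  9 | R B4 → L1 miss [-]
  10 | R B1 → L1 miss [-]

WB = [4, 3, 0]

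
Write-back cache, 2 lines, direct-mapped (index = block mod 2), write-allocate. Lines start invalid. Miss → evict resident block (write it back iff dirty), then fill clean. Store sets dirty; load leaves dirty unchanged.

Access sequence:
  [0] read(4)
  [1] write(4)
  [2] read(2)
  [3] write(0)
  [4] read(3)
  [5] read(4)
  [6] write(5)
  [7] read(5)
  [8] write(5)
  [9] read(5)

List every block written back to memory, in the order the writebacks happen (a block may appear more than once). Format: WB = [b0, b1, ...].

0: R B4 -> L0 miss  d=-]
1: W B4 -> L0 hit  d=D]
2: R B2 -> L0 miss wb->B4  d=-]
3: W B0 -> L0 miss  d=D]
4: R B3 -> L1 miss  d=-]
5: R B4 -> L0 miss wb->B0  d=-]
6: W B5 -> L1 miss  d=D]
7: R B5 -> L1 hit  d=D]
8: W B5 -> L1 hit  d=D]
9: R B5 -> L1 hit  d=D]

WB = [4, 0]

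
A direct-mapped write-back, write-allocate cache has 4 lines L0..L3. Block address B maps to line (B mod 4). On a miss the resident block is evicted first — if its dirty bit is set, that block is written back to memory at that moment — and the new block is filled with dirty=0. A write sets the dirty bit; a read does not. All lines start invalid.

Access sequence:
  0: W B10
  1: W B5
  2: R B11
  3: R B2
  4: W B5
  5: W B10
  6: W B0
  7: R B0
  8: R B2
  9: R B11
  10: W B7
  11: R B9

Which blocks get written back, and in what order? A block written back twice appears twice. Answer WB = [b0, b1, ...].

WB = [10, 10, 5]

0: W B10 -> L2 miss  d=D]
1: W B5 -> L1 miss  d=D]
2: R B11 -> L3 miss  d=-]
3: R B2 -> L2 miss wb->B10  d=-]
4: W B5 -> L1 hit  d=D]
5: W B10 -> L2 miss  d=D]
6: W B0 -> L0 miss  d=D]
7: R B0 -> L0 hit  d=D]
8: R B2 -> L2 miss wb->B10  d=-]
9: R B11 -> L3 hit  d=-]
10: W B7 -> L3 miss  d=D]
11: R B9 -> L1 miss wb->B5  d=-]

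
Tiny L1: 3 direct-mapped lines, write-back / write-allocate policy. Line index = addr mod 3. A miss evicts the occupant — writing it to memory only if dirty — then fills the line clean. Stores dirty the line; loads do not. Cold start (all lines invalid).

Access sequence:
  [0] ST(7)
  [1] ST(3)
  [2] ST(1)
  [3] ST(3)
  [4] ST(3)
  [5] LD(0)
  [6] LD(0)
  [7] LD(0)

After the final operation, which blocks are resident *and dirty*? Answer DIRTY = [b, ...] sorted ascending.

DIRTY = [1]

0: W B7 → L1 miss [D]
1: W B3 → L0 miss [D]
2: W B1 → L1 miss wb→B7 [D]
3: W B3 → L0 hit [D]
4: W B3 → L0 hit [D]
5: R B0 → L0 miss wb→B3 [-]
6: R B0 → L0 hit [-]
7: R B0 → L0 hit [-]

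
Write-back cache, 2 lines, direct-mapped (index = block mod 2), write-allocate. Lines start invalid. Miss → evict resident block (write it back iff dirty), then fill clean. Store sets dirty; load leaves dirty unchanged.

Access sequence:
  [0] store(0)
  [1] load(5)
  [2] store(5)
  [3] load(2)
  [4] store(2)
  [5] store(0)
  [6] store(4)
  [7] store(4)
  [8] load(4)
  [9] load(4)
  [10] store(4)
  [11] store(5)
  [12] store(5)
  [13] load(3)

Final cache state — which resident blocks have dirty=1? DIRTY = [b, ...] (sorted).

0: W B0 → L0 miss [D]
1: R B5 → L1 miss [-]
2: W B5 → L1 hit [D]
3: R B2 → L0 miss wb→B0 [-]
4: W B2 → L0 hit [D]
5: W B0 → L0 miss wb→B2 [D]
6: W B4 → L0 miss wb→B0 [D]
7: W B4 → L0 hit [D]
8: R B4 → L0 hit [D]
9: R B4 → L0 hit [D]
10: W B4 → L0 hit [D]
11: W B5 → L1 hit [D]
12: W B5 → L1 hit [D]
13: R B3 → L1 miss wb→B5 [-]

DIRTY = [4]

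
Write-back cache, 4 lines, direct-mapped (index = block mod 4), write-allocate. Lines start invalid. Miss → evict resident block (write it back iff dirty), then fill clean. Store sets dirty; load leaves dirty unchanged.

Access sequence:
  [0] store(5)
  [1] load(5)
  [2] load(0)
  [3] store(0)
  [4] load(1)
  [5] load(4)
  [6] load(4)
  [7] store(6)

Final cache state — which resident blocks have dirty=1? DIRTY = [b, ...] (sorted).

DIRTY = [6]

0: W B5 -> L1 miss  d=D]
1: R B5 -> L1 hit  d=D]
2: R B0 -> L0 miss  d=-]
3: W B0 -> L0 hit  d=D]
4: R B1 -> L1 miss wb->B5  d=-]
5: R B4 -> L0 miss wb->B0  d=-]
6: R B4 -> L0 hit  d=-]
7: W B6 -> L2 miss  d=D]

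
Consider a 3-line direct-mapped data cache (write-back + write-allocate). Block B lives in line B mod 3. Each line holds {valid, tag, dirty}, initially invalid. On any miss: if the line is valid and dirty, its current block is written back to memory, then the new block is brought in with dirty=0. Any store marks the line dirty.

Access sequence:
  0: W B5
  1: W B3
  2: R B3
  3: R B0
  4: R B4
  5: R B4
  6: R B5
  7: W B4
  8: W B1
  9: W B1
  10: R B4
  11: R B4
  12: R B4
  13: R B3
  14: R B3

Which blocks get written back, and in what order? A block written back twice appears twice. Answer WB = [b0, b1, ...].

WB = [3, 4, 1]

  0 | W B5 → L2 miss [D]
  1 | W B3 → L0 miss [D]
  2 | R B3 → L0 hit [D]
  3 | R B0 → L0 miss wb→B3 [-]
  4 | R B4 → L1 miss [-]
  5 | R B4 → L1 hit [-]
  6 | R B5 → L2 hit [D]
  7 | W B4 → L1 hit [D]
  8 | W B1 → L1 miss wb→B4 [D]
  9 | W B1 → L1 hit [D]
  10 | R B4 → L1 miss wb→B1 [-]
  11 | R B4 → L1 hit [-]
  12 | R B4 → L1 hit [-]
  13 | R B3 → L0 miss [-]
  14 | R B3 → L0 hit [-]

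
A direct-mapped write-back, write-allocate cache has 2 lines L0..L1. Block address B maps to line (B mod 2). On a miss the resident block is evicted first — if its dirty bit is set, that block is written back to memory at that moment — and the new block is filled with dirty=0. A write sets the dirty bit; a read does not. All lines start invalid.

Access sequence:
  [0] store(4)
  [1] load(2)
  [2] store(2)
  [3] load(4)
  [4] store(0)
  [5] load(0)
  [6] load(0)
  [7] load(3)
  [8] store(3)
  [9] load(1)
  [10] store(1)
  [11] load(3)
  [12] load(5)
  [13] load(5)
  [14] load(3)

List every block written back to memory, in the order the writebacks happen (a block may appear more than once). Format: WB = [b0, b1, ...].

WB = [4, 2, 3, 1]

0: W B4 -> L0 miss  d=D]
1: R B2 -> L0 miss wb->B4  d=-]
2: W B2 -> L0 hit  d=D]
3: R B4 -> L0 miss wb->B2  d=-]
4: W B0 -> L0 miss  d=D]
5: R B0 -> L0 hit  d=D]
6: R B0 -> L0 hit  d=D]
7: R B3 -> L1 miss  d=-]
8: W B3 -> L1 hit  d=D]
9: R B1 -> L1 miss wb->B3  d=-]
10: W B1 -> L1 hit  d=D]
11: R B3 -> L1 miss wb->B1  d=-]
12: R B5 -> L1 miss  d=-]
13: R B5 -> L1 hit  d=-]
14: R B3 -> L1 miss  d=-]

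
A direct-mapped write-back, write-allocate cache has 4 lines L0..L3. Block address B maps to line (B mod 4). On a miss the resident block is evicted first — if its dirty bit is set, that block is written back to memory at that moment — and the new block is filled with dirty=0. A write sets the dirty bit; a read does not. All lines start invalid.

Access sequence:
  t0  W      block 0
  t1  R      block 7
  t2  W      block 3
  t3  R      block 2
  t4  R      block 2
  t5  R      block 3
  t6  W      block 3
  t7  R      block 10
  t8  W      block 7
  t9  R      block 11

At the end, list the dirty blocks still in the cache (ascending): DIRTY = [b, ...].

  0 | W B0 → L0 miss [D]
  1 | R B7 → L3 miss [-]
  2 | W B3 → L3 miss [D]
  3 | R B2 → L2 miss [-]
  4 | R B2 → L2 hit [-]
  5 | R B3 → L3 hit [D]
  6 | W B3 → L3 hit [D]
  7 | R B10 → L2 miss [-]
  8 | W B7 → L3 miss wb→B3 [D]
  9 | R B11 → L3 miss wb→B7 [-]

DIRTY = [0]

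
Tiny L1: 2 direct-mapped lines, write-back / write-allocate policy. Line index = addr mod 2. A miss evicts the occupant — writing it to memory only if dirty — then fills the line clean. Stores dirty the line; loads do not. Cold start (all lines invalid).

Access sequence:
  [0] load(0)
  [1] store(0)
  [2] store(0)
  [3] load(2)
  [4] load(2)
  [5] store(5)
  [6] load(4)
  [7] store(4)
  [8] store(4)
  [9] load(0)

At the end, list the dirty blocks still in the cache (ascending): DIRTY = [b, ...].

DIRTY = [5]

0: R B0 -> L0 miss  d=-]
1: W B0 -> L0 hit  d=D]
2: W B0 -> L0 hit  d=D]
3: R B2 -> L0 miss wb->B0  d=-]
4: R B2 -> L0 hit  d=-]
5: W B5 -> L1 miss  d=D]
6: R B4 -> L0 miss  d=-]
7: W B4 -> L0 hit  d=D]
8: W B4 -> L0 hit  d=D]
9: R B0 -> L0 miss wb->B4  d=-]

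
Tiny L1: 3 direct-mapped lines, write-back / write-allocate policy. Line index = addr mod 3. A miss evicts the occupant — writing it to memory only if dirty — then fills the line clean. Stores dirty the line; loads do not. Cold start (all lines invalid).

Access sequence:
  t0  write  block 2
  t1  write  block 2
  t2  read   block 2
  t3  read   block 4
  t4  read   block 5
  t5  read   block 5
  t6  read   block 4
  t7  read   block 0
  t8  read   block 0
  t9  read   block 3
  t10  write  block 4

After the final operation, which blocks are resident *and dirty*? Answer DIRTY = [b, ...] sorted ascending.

DIRTY = [4]

0: W B2 -> L2 miss  d=D]
1: W B2 -> L2 hit  d=D]
2: R B2 -> L2 hit  d=D]
3: R B4 -> L1 miss  d=-]
4: R B5 -> L2 miss wb->B2  d=-]
5: R B5 -> L2 hit  d=-]
6: R B4 -> L1 hit  d=-]
7: R B0 -> L0 miss  d=-]
8: R B0 -> L0 hit  d=-]
9: R B3 -> L0 miss  d=-]
10: W B4 -> L1 hit  d=D]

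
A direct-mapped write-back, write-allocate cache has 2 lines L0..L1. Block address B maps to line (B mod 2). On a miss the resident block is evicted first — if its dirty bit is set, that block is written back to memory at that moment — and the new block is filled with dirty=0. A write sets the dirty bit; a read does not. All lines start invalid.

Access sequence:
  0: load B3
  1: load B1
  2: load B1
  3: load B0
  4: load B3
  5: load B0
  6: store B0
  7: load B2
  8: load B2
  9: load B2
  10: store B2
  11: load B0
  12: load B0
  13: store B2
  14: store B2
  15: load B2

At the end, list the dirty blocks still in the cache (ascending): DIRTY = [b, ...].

0: R B3 → L1 miss [-]
1: R B1 → L1 miss [-]
2: R B1 → L1 hit [-]
3: R B0 → L0 miss [-]
4: R B3 → L1 miss [-]
5: R B0 → L0 hit [-]
6: W B0 → L0 hit [D]
7: R B2 → L0 miss wb→B0 [-]
8: R B2 → L0 hit [-]
9: R B2 → L0 hit [-]
10: W B2 → L0 hit [D]
11: R B0 → L0 miss wb→B2 [-]
12: R B0 → L0 hit [-]
13: W B2 → L0 miss [D]
14: W B2 → L0 hit [D]
15: R B2 → L0 hit [D]

DIRTY = [2]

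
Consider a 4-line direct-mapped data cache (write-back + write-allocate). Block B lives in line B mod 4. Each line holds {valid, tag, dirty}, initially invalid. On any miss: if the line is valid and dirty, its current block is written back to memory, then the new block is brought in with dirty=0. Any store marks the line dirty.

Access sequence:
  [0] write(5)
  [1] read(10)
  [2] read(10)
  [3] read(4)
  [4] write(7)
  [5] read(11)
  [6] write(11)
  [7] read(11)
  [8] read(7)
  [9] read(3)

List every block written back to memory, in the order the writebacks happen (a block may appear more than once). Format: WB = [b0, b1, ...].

  0 | W B5 → L1 miss [D]
  1 | R B10 → L2 miss [-]
  2 | R B10 → L2 hit [-]
  3 | R B4 → L0 miss [-]
  4 | W B7 → L3 miss [D]
  5 | R B11 → L3 miss wb→B7 [-]
  6 | W B11 → L3 hit [D]
  7 | R B11 → L3 hit [D]
  8 | R B7 → L3 miss wb→B11 [-]
  9 | R B3 → L3 miss [-]

WB = [7, 11]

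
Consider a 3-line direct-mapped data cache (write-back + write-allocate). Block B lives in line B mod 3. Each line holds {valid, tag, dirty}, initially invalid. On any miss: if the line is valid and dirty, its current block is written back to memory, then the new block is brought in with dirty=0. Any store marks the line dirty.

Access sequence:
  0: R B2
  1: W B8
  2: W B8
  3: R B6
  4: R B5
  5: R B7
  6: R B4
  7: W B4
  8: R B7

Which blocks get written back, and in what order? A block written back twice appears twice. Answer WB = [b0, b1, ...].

  0 | R B2 → L2 miss [-]
  1 | W B8 → L2 miss [D]
  2 | W B8 → L2 hit [D]
  3 | R B6 → L0 miss [-]
  4 | R B5 → L2 miss wb→B8 [-]
  5 | R B7 → L1 miss [-]
  6 | R B4 → L1 miss [-]
  7 | W B4 → L1 hit [D]
  8 | R B7 → L1 miss wb→B4 [-]

WB = [8, 4]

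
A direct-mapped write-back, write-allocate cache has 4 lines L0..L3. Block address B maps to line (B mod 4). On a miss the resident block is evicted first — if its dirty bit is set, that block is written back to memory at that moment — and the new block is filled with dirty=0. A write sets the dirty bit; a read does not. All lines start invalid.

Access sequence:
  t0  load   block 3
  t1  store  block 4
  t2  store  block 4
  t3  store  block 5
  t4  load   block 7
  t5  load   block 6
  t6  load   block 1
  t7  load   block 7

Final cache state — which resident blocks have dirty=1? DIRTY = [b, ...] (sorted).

0: R B3 → L3 miss [-]
1: W B4 → L0 miss [D]
2: W B4 → L0 hit [D]
3: W B5 → L1 miss [D]
4: R B7 → L3 miss [-]
5: R B6 → L2 miss [-]
6: R B1 → L1 miss wb→B5 [-]
7: R B7 → L3 hit [-]

DIRTY = [4]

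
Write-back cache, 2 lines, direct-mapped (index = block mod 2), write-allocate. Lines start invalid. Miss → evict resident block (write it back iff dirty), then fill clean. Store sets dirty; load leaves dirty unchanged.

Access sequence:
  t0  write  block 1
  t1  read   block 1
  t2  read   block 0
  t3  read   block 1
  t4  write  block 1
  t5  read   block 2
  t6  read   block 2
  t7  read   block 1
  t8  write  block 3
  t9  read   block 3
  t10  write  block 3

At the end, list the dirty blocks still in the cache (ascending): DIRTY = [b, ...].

DIRTY = [3]

0: W B1 -> L1 miss  d=D]
1: R B1 -> L1 hit  d=D]
2: R B0 -> L0 miss  d=-]
3: R B1 -> L1 hit  d=D]
4: W B1 -> L1 hit  d=D]
5: R B2 -> L0 miss  d=-]
6: R B2 -> L0 hit  d=-]
7: R B1 -> L1 hit  d=D]
8: W B3 -> L1 miss wb->B1  d=D]
9: R B3 -> L1 hit  d=D]
10: W B3 -> L1 hit  d=D]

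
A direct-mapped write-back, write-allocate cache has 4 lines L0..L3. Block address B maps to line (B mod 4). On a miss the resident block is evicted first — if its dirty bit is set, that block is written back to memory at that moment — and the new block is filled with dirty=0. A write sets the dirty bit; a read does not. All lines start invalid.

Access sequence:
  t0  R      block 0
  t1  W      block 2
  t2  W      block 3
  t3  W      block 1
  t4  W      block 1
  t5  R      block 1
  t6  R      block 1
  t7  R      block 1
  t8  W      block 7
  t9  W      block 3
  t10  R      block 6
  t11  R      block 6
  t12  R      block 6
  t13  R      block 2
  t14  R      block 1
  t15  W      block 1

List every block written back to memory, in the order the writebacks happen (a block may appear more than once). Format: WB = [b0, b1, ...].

WB = [3, 7, 2]

0: R B0 → L0 miss [-]
1: W B2 → L2 miss [D]
2: W B3 → L3 miss [D]
3: W B1 → L1 miss [D]
4: W B1 → L1 hit [D]
5: R B1 → L1 hit [D]
6: R B1 → L1 hit [D]
7: R B1 → L1 hit [D]
8: W B7 → L3 miss wb→B3 [D]
9: W B3 → L3 miss wb→B7 [D]
10: R B6 → L2 miss wb→B2 [-]
11: R B6 → L2 hit [-]
12: R B6 → L2 hit [-]
13: R B2 → L2 miss [-]
14: R B1 → L1 hit [D]
15: W B1 → L1 hit [D]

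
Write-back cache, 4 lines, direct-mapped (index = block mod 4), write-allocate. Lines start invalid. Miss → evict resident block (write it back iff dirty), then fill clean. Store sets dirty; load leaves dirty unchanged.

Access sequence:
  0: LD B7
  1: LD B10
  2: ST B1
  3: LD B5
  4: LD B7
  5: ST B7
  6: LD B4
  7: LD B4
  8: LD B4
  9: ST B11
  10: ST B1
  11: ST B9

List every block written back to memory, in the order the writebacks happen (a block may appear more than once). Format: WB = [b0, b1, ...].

WB = [1, 7, 1]

  0 | R B7 → L3 miss [-]
  1 | R B10 → L2 miss [-]
  2 | W B1 → L1 miss [D]
  3 | R B5 → L1 miss wb→B1 [-]
  4 | R B7 → L3 hit [-]
  5 | W B7 → L3 hit [D]
  6 | R B4 → L0 miss [-]
  7 | R B4 → L0 hit [-]
  8 | R B4 → L0 hit [-]
  9 | W B11 → L3 miss wb→B7 [D]
  10 | W B1 → L1 miss [D]
  11 | W B9 → L1 miss wb→B1 [D]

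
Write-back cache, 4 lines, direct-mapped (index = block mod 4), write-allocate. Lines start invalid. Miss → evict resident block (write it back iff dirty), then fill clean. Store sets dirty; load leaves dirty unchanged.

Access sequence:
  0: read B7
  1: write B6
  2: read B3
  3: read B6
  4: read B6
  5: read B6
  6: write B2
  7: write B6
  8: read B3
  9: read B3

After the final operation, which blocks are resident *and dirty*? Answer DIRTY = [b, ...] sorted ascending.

DIRTY = [6]

  0 | R B7 → L3 miss [-]
  1 | W B6 → L2 miss [D]
  2 | R B3 → L3 miss [-]
  3 | R B6 → L2 hit [D]
  4 | R B6 → L2 hit [D]
  5 | R B6 → L2 hit [D]
  6 | W B2 → L2 miss wb→B6 [D]
  7 | W B6 → L2 miss wb→B2 [D]
  8 | R B3 → L3 hit [-]
  9 | R B3 → L3 hit [-]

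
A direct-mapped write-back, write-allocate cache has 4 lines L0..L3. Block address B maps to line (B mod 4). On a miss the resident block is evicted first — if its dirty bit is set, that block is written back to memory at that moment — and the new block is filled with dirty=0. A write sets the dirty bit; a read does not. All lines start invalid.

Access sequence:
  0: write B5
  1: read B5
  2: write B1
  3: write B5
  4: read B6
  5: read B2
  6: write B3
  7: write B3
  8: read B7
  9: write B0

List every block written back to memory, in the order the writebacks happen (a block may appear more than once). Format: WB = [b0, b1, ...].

0: W B5 → L1 miss [D]
1: R B5 → L1 hit [D]
2: W B1 → L1 miss wb→B5 [D]
3: W B5 → L1 miss wb→B1 [D]
4: R B6 → L2 miss [-]
5: R B2 → L2 miss [-]
6: W B3 → L3 miss [D]
7: W B3 → L3 hit [D]
8: R B7 → L3 miss wb→B3 [-]
9: W B0 → L0 miss [D]

WB = [5, 1, 3]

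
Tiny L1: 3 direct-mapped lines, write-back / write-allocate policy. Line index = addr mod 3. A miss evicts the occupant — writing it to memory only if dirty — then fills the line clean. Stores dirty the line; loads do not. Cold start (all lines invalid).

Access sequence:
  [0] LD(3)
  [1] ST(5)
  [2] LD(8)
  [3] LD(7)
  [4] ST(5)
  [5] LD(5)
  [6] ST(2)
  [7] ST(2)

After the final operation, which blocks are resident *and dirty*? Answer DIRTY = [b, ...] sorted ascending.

0: R B3 -> L0 miss  d=-]
1: W B5 -> L2 miss  d=D]
2: R B8 -> L2 miss wb->B5  d=-]
3: R B7 -> L1 miss  d=-]
4: W B5 -> L2 miss  d=D]
5: R B5 -> L2 hit  d=D]
6: W B2 -> L2 miss wb->B5  d=D]
7: W B2 -> L2 hit  d=D]

DIRTY = [2]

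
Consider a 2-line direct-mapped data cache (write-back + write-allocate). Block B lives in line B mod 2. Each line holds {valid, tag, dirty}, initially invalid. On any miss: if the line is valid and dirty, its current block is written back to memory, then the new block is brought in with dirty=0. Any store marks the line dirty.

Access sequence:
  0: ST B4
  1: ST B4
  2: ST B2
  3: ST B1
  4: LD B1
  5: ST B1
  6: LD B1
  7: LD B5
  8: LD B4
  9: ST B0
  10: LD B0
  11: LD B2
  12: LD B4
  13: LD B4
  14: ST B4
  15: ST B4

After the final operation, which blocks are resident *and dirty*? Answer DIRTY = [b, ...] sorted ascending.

0: W B4 → L0 miss [D]
1: W B4 → L0 hit [D]
2: W B2 → L0 miss wb→B4 [D]
3: W B1 → L1 miss [D]
4: R B1 → L1 hit [D]
5: W B1 → L1 hit [D]
6: R B1 → L1 hit [D]
7: R B5 → L1 miss wb→B1 [-]
8: R B4 → L0 miss wb→B2 [-]
9: W B0 → L0 miss [D]
10: R B0 → L0 hit [D]
11: R B2 → L0 miss wb→B0 [-]
12: R B4 → L0 miss [-]
13: R B4 → L0 hit [-]
14: W B4 → L0 hit [D]
15: W B4 → L0 hit [D]

DIRTY = [4]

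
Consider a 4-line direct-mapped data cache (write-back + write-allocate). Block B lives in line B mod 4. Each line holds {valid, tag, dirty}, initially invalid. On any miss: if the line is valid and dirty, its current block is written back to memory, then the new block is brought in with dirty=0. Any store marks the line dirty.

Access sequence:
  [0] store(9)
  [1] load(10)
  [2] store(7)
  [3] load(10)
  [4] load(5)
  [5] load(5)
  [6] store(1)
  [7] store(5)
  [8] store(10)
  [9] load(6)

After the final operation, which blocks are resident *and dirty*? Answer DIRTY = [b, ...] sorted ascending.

DIRTY = [5, 7]

0: W B9 → L1 miss [D]
1: R B10 → L2 miss [-]
2: W B7 → L3 miss [D]
3: R B10 → L2 hit [-]
4: R B5 → L1 miss wb→B9 [-]
5: R B5 → L1 hit [-]
6: W B1 → L1 miss [D]
7: W B5 → L1 miss wb→B1 [D]
8: W B10 → L2 hit [D]
9: R B6 → L2 miss wb→B10 [-]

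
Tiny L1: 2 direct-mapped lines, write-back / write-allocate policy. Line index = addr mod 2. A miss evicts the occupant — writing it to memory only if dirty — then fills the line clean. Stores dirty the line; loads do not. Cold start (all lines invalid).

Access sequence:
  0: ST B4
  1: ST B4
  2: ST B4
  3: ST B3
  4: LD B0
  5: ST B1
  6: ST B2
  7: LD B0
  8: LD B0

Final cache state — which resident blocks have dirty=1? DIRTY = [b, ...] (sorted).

  0 | W B4 → L0 miss [D]
  1 | W B4 → L0 hit [D]
  2 | W B4 → L0 hit [D]
  3 | W B3 → L1 miss [D]
  4 | R B0 → L0 miss wb→B4 [-]
  5 | W B1 → L1 miss wb→B3 [D]
  6 | W B2 → L0 miss [D]
  7 | R B0 → L0 miss wb→B2 [-]
  8 | R B0 → L0 hit [-]

DIRTY = [1]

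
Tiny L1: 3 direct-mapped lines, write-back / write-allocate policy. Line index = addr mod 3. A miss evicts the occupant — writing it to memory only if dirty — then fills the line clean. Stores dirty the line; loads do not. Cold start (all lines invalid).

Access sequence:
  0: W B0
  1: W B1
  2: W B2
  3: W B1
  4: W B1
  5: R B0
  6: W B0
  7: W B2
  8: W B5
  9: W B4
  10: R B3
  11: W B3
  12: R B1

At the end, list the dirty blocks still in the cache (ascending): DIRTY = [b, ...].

0: W B0 -> L0 miss  d=D]
1: W B1 -> L1 miss  d=D]
2: W B2 -> L2 miss  d=D]
3: W B1 -> L1 hit  d=D]
4: W B1 -> L1 hit  d=D]
5: R B0 -> L0 hit  d=D]
6: W B0 -> L0 hit  d=D]
7: W B2 -> L2 hit  d=D]
8: W B5 -> L2 miss wb->B2  d=D]
9: W B4 -> L1 miss wb->B1  d=D]
10: R B3 -> L0 miss wb->B0  d=-]
11: W B3 -> L0 hit  d=D]
12: R B1 -> L1 miss wb->B4  d=-]

DIRTY = [3, 5]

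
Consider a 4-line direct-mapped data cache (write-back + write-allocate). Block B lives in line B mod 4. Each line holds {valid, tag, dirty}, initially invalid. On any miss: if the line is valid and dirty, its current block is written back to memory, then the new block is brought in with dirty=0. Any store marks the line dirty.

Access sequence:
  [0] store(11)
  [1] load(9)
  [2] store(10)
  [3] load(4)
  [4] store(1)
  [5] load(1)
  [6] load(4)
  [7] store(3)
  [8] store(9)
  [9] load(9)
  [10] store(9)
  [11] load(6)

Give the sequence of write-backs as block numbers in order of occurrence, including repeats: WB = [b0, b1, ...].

  0 | W B11 → L3 miss [D]
  1 | R B9 → L1 miss [-]
  2 | W B10 → L2 miss [D]
  3 | R B4 → L0 miss [-]
  4 | W B1 → L1 miss [D]
  5 | R B1 → L1 hit [D]
  6 | R B4 → L0 hit [-]
  7 | W B3 → L3 miss wb→B11 [D]
  8 | W B9 → L1 miss wb→B1 [D]
  9 | R B9 → L1 hit [D]
  10 | W B9 → L1 hit [D]
  11 | R B6 → L2 miss wb→B10 [-]

WB = [11, 1, 10]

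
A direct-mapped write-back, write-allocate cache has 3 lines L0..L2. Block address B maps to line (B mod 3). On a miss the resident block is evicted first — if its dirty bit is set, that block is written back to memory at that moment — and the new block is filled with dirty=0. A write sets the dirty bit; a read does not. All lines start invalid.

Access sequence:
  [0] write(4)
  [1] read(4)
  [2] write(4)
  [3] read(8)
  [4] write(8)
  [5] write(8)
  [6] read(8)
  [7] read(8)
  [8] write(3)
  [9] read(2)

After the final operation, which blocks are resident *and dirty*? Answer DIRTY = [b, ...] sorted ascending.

0: W B4 → L1 miss [D]
1: R B4 → L1 hit [D]
2: W B4 → L1 hit [D]
3: R B8 → L2 miss [-]
4: W B8 → L2 hit [D]
5: W B8 → L2 hit [D]
6: R B8 → L2 hit [D]
7: R B8 → L2 hit [D]
8: W B3 → L0 miss [D]
9: R B2 → L2 miss wb→B8 [-]

DIRTY = [3, 4]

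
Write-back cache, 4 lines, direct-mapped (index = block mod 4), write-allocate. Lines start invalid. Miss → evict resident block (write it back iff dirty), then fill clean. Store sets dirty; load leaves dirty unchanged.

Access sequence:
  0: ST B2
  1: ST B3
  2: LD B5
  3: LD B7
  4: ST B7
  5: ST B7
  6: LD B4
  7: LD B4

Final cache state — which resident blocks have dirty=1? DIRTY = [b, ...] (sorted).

0: W B2 → L2 miss [D]
1: W B3 → L3 miss [D]
2: R B5 → L1 miss [-]
3: R B7 → L3 miss wb→B3 [-]
4: W B7 → L3 hit [D]
5: W B7 → L3 hit [D]
6: R B4 → L0 miss [-]
7: R B4 → L0 hit [-]

DIRTY = [2, 7]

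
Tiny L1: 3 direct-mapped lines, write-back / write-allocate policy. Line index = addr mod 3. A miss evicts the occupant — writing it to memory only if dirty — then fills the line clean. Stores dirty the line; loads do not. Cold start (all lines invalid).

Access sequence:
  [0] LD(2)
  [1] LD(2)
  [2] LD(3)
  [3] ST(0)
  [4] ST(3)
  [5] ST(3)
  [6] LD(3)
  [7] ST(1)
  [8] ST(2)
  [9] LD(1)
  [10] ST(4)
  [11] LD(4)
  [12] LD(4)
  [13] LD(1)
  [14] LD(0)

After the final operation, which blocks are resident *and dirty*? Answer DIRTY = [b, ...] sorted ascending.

0: R B2 → L2 miss [-]
1: R B2 → L2 hit [-]
2: R B3 → L0 miss [-]
3: W B0 → L0 miss [D]
4: W B3 → L0 miss wb→B0 [D]
5: W B3 → L0 hit [D]
6: R B3 → L0 hit [D]
7: W B1 → L1 miss [D]
8: W B2 → L2 hit [D]
9: R B1 → L1 hit [D]
10: W B4 → L1 miss wb→B1 [D]
11: R B4 → L1 hit [D]
12: R B4 → L1 hit [D]
13: R B1 → L1 miss wb→B4 [-]
14: R B0 → L0 miss wb→B3 [-]

DIRTY = [2]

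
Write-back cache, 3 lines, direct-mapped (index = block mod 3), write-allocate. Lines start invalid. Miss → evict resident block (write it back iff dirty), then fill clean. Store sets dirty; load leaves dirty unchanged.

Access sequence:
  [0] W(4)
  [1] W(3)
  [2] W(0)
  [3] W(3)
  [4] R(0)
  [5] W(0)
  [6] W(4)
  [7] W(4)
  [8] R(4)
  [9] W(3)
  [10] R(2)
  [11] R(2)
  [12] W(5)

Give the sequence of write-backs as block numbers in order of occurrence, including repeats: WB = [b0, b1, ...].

0: W B4 → L1 miss [D]
1: W B3 → L0 miss [D]
2: W B0 → L0 miss wb→B3 [D]
3: W B3 → L0 miss wb→B0 [D]
4: R B0 → L0 miss wb→B3 [-]
5: W B0 → L0 hit [D]
6: W B4 → L1 hit [D]
7: W B4 → L1 hit [D]
8: R B4 → L1 hit [D]
9: W B3 → L0 miss wb→B0 [D]
10: R B2 → L2 miss [-]
11: R B2 → L2 hit [-]
12: W B5 → L2 miss [D]

WB = [3, 0, 3, 0]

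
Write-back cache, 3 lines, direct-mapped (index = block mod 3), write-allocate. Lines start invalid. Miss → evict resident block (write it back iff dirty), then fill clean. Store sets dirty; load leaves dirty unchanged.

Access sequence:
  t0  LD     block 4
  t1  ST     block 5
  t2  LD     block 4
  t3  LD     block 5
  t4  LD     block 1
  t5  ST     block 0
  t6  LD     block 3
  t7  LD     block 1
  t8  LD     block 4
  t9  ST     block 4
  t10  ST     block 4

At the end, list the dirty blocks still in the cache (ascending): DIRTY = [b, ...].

DIRTY = [4, 5]

0: R B4 → L1 miss [-]
1: W B5 → L2 miss [D]
2: R B4 → L1 hit [-]
3: R B5 → L2 hit [D]
4: R B1 → L1 miss [-]
5: W B0 → L0 miss [D]
6: R B3 → L0 miss wb→B0 [-]
7: R B1 → L1 hit [-]
8: R B4 → L1 miss [-]
9: W B4 → L1 hit [D]
10: W B4 → L1 hit [D]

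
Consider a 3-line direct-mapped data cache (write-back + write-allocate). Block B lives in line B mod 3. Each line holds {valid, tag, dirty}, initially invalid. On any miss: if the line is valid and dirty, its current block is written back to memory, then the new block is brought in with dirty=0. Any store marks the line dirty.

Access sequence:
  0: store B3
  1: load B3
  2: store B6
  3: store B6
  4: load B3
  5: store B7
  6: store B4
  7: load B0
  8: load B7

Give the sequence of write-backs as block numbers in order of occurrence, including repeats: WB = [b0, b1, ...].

WB = [3, 6, 7, 4]

0: W B3 -> L0 miss  d=D]
1: R B3 -> L0 hit  d=D]
2: W B6 -> L0 miss wb->B3  d=D]
3: W B6 -> L0 hit  d=D]
4: R B3 -> L0 miss wb->B6  d=-]
5: W B7 -> L1 miss  d=D]
6: W B4 -> L1 miss wb->B7  d=D]
7: R B0 -> L0 miss  d=-]
8: R B7 -> L1 miss wb->B4  d=-]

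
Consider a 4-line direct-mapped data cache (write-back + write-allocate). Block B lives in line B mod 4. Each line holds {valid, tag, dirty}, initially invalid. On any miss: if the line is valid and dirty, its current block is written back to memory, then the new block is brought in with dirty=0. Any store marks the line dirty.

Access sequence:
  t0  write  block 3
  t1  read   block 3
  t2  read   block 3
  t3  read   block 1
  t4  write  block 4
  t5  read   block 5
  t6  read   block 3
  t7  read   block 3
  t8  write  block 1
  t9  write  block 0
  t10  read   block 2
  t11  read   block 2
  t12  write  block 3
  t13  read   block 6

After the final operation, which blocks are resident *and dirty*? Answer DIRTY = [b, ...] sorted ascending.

DIRTY = [0, 1, 3]

0: W B3 -> L3 miss  d=D]
1: R B3 -> L3 hit  d=D]
2: R B3 -> L3 hit  d=D]
3: R B1 -> L1 miss  d=-]
4: W B4 -> L0 miss  d=D]
5: R B5 -> L1 miss  d=-]
6: R B3 -> L3 hit  d=D]
7: R B3 -> L3 hit  d=D]
8: W B1 -> L1 miss  d=D]
9: W B0 -> L0 miss wb->B4  d=D]
10: R B2 -> L2 miss  d=-]
11: R B2 -> L2 hit  d=-]
12: W B3 -> L3 hit  d=D]
13: R B6 -> L2 miss  d=-]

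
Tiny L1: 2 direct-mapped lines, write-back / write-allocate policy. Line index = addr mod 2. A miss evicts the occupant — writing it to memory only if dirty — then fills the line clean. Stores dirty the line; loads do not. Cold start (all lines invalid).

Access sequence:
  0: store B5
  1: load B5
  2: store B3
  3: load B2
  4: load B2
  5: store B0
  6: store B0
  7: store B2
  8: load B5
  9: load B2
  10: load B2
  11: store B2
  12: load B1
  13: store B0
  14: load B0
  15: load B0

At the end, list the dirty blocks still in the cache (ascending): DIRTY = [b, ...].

DIRTY = [0]

0: W B5 → L1 miss [D]
1: R B5 → L1 hit [D]
2: W B3 → L1 miss wb→B5 [D]
3: R B2 → L0 miss [-]
4: R B2 → L0 hit [-]
5: W B0 → L0 miss [D]
6: W B0 → L0 hit [D]
7: W B2 → L0 miss wb→B0 [D]
8: R B5 → L1 miss wb→B3 [-]
9: R B2 → L0 hit [D]
10: R B2 → L0 hit [D]
11: W B2 → L0 hit [D]
12: R B1 → L1 miss [-]
13: W B0 → L0 miss wb→B2 [D]
14: R B0 → L0 hit [D]
15: R B0 → L0 hit [D]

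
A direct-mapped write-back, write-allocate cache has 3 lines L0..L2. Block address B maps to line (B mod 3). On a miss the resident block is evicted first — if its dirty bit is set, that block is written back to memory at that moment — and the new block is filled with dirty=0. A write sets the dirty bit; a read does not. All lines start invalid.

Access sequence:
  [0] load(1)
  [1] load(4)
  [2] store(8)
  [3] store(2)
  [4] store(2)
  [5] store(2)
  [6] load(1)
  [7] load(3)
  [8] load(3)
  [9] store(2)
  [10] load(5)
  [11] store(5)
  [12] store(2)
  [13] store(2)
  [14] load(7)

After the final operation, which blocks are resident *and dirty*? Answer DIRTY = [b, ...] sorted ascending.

  0 | R B1 → L1 miss [-]
  1 | R B4 → L1 miss [-]
  2 | W B8 → L2 miss [D]
  3 | W B2 → L2 miss wb→B8 [D]
  4 | W B2 → L2 hit [D]
  5 | W B2 → L2 hit [D]
  6 | R B1 → L1 miss [-]
  7 | R B3 → L0 miss [-]
  8 | R B3 → L0 hit [-]
  9 | W B2 → L2 hit [D]
  10 | R B5 → L2 miss wb→B2 [-]
  11 | W B5 → L2 hit [D]
  12 | W B2 → L2 miss wb→B5 [D]
  13 | W B2 → L2 hit [D]
  14 | R B7 → L1 miss [-]

DIRTY = [2]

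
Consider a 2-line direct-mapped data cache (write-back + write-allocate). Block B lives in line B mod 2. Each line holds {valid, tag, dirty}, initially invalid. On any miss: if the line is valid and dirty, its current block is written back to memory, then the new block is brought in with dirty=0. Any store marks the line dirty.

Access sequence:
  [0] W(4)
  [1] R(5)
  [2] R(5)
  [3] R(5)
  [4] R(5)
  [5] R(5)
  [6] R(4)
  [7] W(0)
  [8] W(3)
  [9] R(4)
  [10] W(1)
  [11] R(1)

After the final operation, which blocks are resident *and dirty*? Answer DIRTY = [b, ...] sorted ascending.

  0 | W B4 → L0 miss [D]
  1 | R B5 → L1 miss [-]
  2 | R B5 → L1 hit [-]
  3 | R B5 → L1 hit [-]
  4 | R B5 → L1 hit [-]
  5 | R B5 → L1 hit [-]
  6 | R B4 → L0 hit [D]
  7 | W B0 → L0 miss wb→B4 [D]
  8 | W B3 → L1 miss [D]
  9 | R B4 → L0 miss wb→B0 [-]
  10 | W B1 → L1 miss wb→B3 [D]
  11 | R B1 → L1 hit [D]

DIRTY = [1]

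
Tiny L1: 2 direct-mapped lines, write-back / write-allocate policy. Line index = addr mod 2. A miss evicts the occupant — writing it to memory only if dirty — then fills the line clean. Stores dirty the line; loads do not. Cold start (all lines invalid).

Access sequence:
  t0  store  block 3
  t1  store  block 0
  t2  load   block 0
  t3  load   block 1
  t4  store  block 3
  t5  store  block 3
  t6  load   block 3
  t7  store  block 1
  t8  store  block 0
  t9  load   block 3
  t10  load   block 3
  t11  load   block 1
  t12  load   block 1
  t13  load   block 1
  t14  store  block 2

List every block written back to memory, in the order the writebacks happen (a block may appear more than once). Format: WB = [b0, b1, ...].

0: W B3 -> L1 miss  d=D]
1: W B0 -> L0 miss  d=D]
2: R B0 -> L0 hit  d=D]
3: R B1 -> L1 miss wb->B3  d=-]
4: W B3 -> L1 miss  d=D]
5: W B3 -> L1 hit  d=D]
6: R B3 -> L1 hit  d=D]
7: W B1 -> L1 miss wb->B3  d=D]
8: W B0 -> L0 hit  d=D]
9: R B3 -> L1 miss wb->B1  d=-]
10: R B3 -> L1 hit  d=-]
11: R B1 -> L1 miss  d=-]
12: R B1 -> L1 hit  d=-]
13: R B1 -> L1 hit  d=-]
14: W B2 -> L0 miss wb->B0  d=D]

WB = [3, 3, 1, 0]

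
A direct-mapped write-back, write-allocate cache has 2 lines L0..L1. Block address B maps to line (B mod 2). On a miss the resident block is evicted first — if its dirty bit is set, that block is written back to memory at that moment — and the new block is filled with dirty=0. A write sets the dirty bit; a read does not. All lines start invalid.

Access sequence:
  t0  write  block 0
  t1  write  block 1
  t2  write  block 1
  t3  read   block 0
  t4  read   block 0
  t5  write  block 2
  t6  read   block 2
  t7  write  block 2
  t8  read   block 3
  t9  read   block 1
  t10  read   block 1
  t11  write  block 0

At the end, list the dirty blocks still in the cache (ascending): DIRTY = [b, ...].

  0 | W B0 → L0 miss [D]
  1 | W B1 → L1 miss [D]
  2 | W B1 → L1 hit [D]
  3 | R B0 → L0 hit [D]
  4 | R B0 → L0 hit [D]
  5 | W B2 → L0 miss wb→B0 [D]
  6 | R B2 → L0 hit [D]
  7 | W B2 → L0 hit [D]
  8 | R B3 → L1 miss wb→B1 [-]
  9 | R B1 → L1 miss [-]
  10 | R B1 → L1 hit [-]
  11 | W B0 → L0 miss wb→B2 [D]

DIRTY = [0]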